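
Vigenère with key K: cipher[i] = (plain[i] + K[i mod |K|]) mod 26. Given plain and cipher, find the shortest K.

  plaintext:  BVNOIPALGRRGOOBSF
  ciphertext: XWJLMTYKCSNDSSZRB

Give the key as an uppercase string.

  i= 0: X-B = 22 → W
  i= 1: W-V =  1 → B
  i= 2: J-N = 22 → W
  i= 3: L-O = 23 → X
  i= 4: M-I =  4 → E
  i= 5: T-P =  4 → E
  i= 6: Y-A = 24 → Y
  i= 7: K-L = 25 → Z
  i= 8: C-G = 22 → W
  i= 9: S-R =  1 → B
  i=10: N-R = 22 → W
  i=11: D-G = 23 → X
  i=12: S-O =  4 → E
  i=13: S-O =  4 → E
  i=14: Z-B = 24 → Y
  i=15: R-S = 25 → Z
  i=16: B-F = 22 → W
  shifts repeat with period 8: WBWXEEYZ

WBWXEEYZ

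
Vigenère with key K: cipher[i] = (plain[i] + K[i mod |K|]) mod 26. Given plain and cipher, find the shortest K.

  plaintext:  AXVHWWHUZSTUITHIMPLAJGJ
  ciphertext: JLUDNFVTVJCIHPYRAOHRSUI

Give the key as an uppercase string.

JOZWR

  i= 0: J-A =  9 → J
  i= 1: L-X = 14 → O
  i= 2: U-V = 25 → Z
  i= 3: D-H = 22 → W
  i= 4: N-W = 17 → R
  i= 5: F-W =  9 → J
  i= 6: V-H = 14 → O
  i= 7: T-U = 25 → Z
  i= 8: V-Z = 22 → W
  i= 9: J-S = 17 → R
  i=10: C-T =  9 → J
  i=11: I-U = 14 → O
  i=12: H-I = 25 → Z
  i=13: P-T = 22 → W
  i=14: Y-H = 17 → R
  i=15: R-I =  9 → J
  i=16: A-M = 14 → O
  i=17: O-P = 25 → Z
  i=18: H-L = 22 → W
  i=19: R-A = 17 → R
  i=20: S-J =  9 → J
  i=21: U-G = 14 → O
  i=22: I-J = 25 → Z
  shifts repeat with period 5: JOZWR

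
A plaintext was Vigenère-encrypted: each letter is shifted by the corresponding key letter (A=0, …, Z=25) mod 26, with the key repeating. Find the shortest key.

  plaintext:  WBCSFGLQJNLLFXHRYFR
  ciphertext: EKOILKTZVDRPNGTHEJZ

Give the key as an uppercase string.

  i= 0: E-W =  8 → I
  i= 1: K-B =  9 → J
  i= 2: O-C = 12 → M
  i= 3: I-S = 16 → Q
  i= 4: L-F =  6 → G
  i= 5: K-G =  4 → E
  i= 6: T-L =  8 → I
  i= 7: Z-Q =  9 → J
  i= 8: V-J = 12 → M
  i= 9: D-N = 16 → Q
  i=10: R-L =  6 → G
  i=11: P-L =  4 → E
  i=12: N-F =  8 → I
  i=13: G-X =  9 → J
  i=14: T-H = 12 → M
  i=15: H-R = 16 → Q
  i=16: E-Y =  6 → G
  i=17: J-F =  4 → E
  i=18: Z-R =  8 → I
  shifts repeat with period 6: IJMQGE

IJMQGE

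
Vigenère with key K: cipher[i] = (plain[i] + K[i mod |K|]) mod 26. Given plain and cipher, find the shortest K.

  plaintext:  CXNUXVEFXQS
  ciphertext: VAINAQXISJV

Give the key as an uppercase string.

TDV

  i= 0: V-C = 19 → T
  i= 1: A-X =  3 → D
  i= 2: I-N = 21 → V
  i= 3: N-U = 19 → T
  i= 4: A-X =  3 → D
  i= 5: Q-V = 21 → V
  i= 6: X-E = 19 → T
  i= 7: I-F =  3 → D
  i= 8: S-X = 21 → V
  i= 9: J-Q = 19 → T
  i=10: V-S =  3 → D
  shifts repeat with period 3: TDV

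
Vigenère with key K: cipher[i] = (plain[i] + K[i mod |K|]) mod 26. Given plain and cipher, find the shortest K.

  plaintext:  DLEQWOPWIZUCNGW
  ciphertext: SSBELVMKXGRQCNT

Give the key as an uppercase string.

PHXO

  i= 0: S-D = 15 → P
  i= 1: S-L =  7 → H
  i= 2: B-E = 23 → X
  i= 3: E-Q = 14 → O
  i= 4: L-W = 15 → P
  i= 5: V-O =  7 → H
  i= 6: M-P = 23 → X
  i= 7: K-W = 14 → O
  i= 8: X-I = 15 → P
  i= 9: G-Z =  7 → H
  i=10: R-U = 23 → X
  i=11: Q-C = 14 → O
  i=12: C-N = 15 → P
  i=13: N-G =  7 → H
  i=14: T-W = 23 → X
  shifts repeat with period 4: PHXO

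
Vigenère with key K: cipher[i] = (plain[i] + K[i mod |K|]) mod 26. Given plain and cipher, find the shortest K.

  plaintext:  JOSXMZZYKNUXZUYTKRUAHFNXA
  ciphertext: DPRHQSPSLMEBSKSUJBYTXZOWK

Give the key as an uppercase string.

  i= 0: D-J = 20 → U
  i= 1: P-O =  1 → B
  i= 2: R-S = 25 → Z
  i= 3: H-X = 10 → K
  i= 4: Q-M =  4 → E
  i= 5: S-Z = 19 → T
  i= 6: P-Z = 16 → Q
  i= 7: S-Y = 20 → U
  i= 8: L-K =  1 → B
  i= 9: M-N = 25 → Z
  i=10: E-U = 10 → K
  i=11: B-X =  4 → E
  i=12: S-Z = 19 → T
  i=13: K-U = 16 → Q
  i=14: S-Y = 20 → U
  i=15: U-T =  1 → B
  i=16: J-K = 25 → Z
  i=17: B-R = 10 → K
  i=18: Y-U =  4 → E
  i=19: T-A = 19 → T
  i=20: X-H = 16 → Q
  i=21: Z-F = 20 → U
  i=22: O-N =  1 → B
  i=23: W-X = 25 → Z
  i=24: K-A = 10 → K
  shifts repeat with period 7: UBZKETQ

UBZKETQ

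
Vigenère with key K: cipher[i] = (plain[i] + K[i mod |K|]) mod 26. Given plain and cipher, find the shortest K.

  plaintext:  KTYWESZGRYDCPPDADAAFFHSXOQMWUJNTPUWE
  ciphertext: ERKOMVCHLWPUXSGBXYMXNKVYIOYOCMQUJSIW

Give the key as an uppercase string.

  i= 0: E-K = 20 → U
  i= 1: R-T = 24 → Y
  i= 2: K-Y = 12 → M
  i= 3: O-W = 18 → S
  i= 4: M-E =  8 → I
  i= 5: V-S =  3 → D
  i= 6: C-Z =  3 → D
  i= 7: H-G =  1 → B
  i= 8: L-R = 20 → U
  i= 9: W-Y = 24 → Y
  i=10: P-D = 12 → M
  i=11: U-C = 18 → S
  i=12: X-P =  8 → I
  i=13: S-P =  3 → D
  i=14: G-D =  3 → D
  i=15: B-A =  1 → B
  i=16: X-D = 20 → U
  i=17: Y-A = 24 → Y
  i=18: M-A = 12 → M
  i=19: X-F = 18 → S
  i=20: N-F =  8 → I
  i=21: K-H =  3 → D
  i=22: V-S =  3 → D
  i=23: Y-X =  1 → B
  i=24: I-O = 20 → U
  i=25: O-Q = 24 → Y
  i=26: Y-M = 12 → M
  i=27: O-W = 18 → S
  i=28: C-U =  8 → I
  i=29: M-J =  3 → D
  i=30: Q-N =  3 → D
  i=31: U-T =  1 → B
  i=32: J-P = 20 → U
  i=33: S-U = 24 → Y
  i=34: I-W = 12 → M
  i=35: W-E = 18 → S
  shifts repeat with period 8: UYMSIDDB

UYMSIDDB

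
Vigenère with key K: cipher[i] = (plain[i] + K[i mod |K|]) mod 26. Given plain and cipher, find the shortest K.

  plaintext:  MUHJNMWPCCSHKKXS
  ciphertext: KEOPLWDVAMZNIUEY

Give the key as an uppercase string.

YKHG

  i= 0: K-M = 24 → Y
  i= 1: E-U = 10 → K
  i= 2: O-H =  7 → H
  i= 3: P-J =  6 → G
  i= 4: L-N = 24 → Y
  i= 5: W-M = 10 → K
  i= 6: D-W =  7 → H
  i= 7: V-P =  6 → G
  i= 8: A-C = 24 → Y
  i= 9: M-C = 10 → K
  i=10: Z-S =  7 → H
  i=11: N-H =  6 → G
  i=12: I-K = 24 → Y
  i=13: U-K = 10 → K
  i=14: E-X =  7 → H
  i=15: Y-S =  6 → G
  shifts repeat with period 4: YKHG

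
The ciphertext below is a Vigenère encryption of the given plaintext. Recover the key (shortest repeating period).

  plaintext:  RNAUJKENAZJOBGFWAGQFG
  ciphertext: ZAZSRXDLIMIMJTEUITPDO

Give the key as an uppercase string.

INZY

  i= 0: Z-R =  8 → I
  i= 1: A-N = 13 → N
  i= 2: Z-A = 25 → Z
  i= 3: S-U = 24 → Y
  i= 4: R-J =  8 → I
  i= 5: X-K = 13 → N
  i= 6: D-E = 25 → Z
  i= 7: L-N = 24 → Y
  i= 8: I-A =  8 → I
  i= 9: M-Z = 13 → N
  i=10: I-J = 25 → Z
  i=11: M-O = 24 → Y
  i=12: J-B =  8 → I
  i=13: T-G = 13 → N
  i=14: E-F = 25 → Z
  i=15: U-W = 24 → Y
  i=16: I-A =  8 → I
  i=17: T-G = 13 → N
  i=18: P-Q = 25 → Z
  i=19: D-F = 24 → Y
  i=20: O-G =  8 → I
  shifts repeat with period 4: INZY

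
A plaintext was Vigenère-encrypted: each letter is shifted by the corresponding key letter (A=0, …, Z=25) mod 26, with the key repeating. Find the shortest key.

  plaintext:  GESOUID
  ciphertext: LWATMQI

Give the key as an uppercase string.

  i= 0: L-G =  5 → F
  i= 1: W-E = 18 → S
  i= 2: A-S =  8 → I
  i= 3: T-O =  5 → F
  i= 4: M-U = 18 → S
  i= 5: Q-I =  8 → I
  i= 6: I-D =  5 → F
  shifts repeat with period 3: FSI

FSI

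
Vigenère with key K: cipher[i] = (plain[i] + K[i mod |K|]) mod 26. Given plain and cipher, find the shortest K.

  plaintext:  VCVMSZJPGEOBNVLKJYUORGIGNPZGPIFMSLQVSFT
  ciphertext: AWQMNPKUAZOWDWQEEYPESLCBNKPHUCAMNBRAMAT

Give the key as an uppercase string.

FUVAVQB

  i= 0: A-V =  5 → F
  i= 1: W-C = 20 → U
  i= 2: Q-V = 21 → V
  i= 3: M-M =  0 → A
  i= 4: N-S = 21 → V
  i= 5: P-Z = 16 → Q
  i= 6: K-J =  1 → B
  i= 7: U-P =  5 → F
  i= 8: A-G = 20 → U
  i= 9: Z-E = 21 → V
  i=10: O-O =  0 → A
  i=11: W-B = 21 → V
  i=12: D-N = 16 → Q
  i=13: W-V =  1 → B
  i=14: Q-L =  5 → F
  i=15: E-K = 20 → U
  i=16: E-J = 21 → V
  i=17: Y-Y =  0 → A
  i=18: P-U = 21 → V
  i=19: E-O = 16 → Q
  i=20: S-R =  1 → B
  i=21: L-G =  5 → F
  i=22: C-I = 20 → U
  i=23: B-G = 21 → V
  i=24: N-N =  0 → A
  i=25: K-P = 21 → V
  i=26: P-Z = 16 → Q
  i=27: H-G =  1 → B
  i=28: U-P =  5 → F
  i=29: C-I = 20 → U
  i=30: A-F = 21 → V
  i=31: M-M =  0 → A
  i=32: N-S = 21 → V
  i=33: B-L = 16 → Q
  i=34: R-Q =  1 → B
  i=35: A-V =  5 → F
  i=36: M-S = 20 → U
  i=37: A-F = 21 → V
  i=38: T-T =  0 → A
  shifts repeat with period 7: FUVAVQB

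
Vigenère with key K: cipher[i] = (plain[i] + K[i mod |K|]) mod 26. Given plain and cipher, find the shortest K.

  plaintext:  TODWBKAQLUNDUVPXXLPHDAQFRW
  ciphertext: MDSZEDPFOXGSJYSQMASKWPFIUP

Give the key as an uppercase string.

TPPDD

  i= 0: M-T = 19 → T
  i= 1: D-O = 15 → P
  i= 2: S-D = 15 → P
  i= 3: Z-W =  3 → D
  i= 4: E-B =  3 → D
  i= 5: D-K = 19 → T
  i= 6: P-A = 15 → P
  i= 7: F-Q = 15 → P
  i= 8: O-L =  3 → D
  i= 9: X-U =  3 → D
  i=10: G-N = 19 → T
  i=11: S-D = 15 → P
  i=12: J-U = 15 → P
  i=13: Y-V =  3 → D
  i=14: S-P =  3 → D
  i=15: Q-X = 19 → T
  i=16: M-X = 15 → P
  i=17: A-L = 15 → P
  i=18: S-P =  3 → D
  i=19: K-H =  3 → D
  i=20: W-D = 19 → T
  i=21: P-A = 15 → P
  i=22: F-Q = 15 → P
  i=23: I-F =  3 → D
  i=24: U-R =  3 → D
  i=25: P-W = 19 → T
  shifts repeat with period 5: TPPDD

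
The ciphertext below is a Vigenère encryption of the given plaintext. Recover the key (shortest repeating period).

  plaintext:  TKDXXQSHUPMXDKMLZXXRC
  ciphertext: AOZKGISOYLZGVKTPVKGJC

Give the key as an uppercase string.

HEWNJSA

  i= 0: A-T =  7 → H
  i= 1: O-K =  4 → E
  i= 2: Z-D = 22 → W
  i= 3: K-X = 13 → N
  i= 4: G-X =  9 → J
  i= 5: I-Q = 18 → S
  i= 6: S-S =  0 → A
  i= 7: O-H =  7 → H
  i= 8: Y-U =  4 → E
  i= 9: L-P = 22 → W
  i=10: Z-M = 13 → N
  i=11: G-X =  9 → J
  i=12: V-D = 18 → S
  i=13: K-K =  0 → A
  i=14: T-M =  7 → H
  i=15: P-L =  4 → E
  i=16: V-Z = 22 → W
  i=17: K-X = 13 → N
  i=18: G-X =  9 → J
  i=19: J-R = 18 → S
  i=20: C-C =  0 → A
  shifts repeat with period 7: HEWNJSA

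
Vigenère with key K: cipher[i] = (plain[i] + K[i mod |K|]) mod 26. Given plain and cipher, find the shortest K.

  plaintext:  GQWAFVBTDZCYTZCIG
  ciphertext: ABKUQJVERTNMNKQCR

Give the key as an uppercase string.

  i= 0: A-G = 20 → U
  i= 1: B-Q = 11 → L
  i= 2: K-W = 14 → O
  i= 3: U-A = 20 → U
  i= 4: Q-F = 11 → L
  i= 5: J-V = 14 → O
  i= 6: V-B = 20 → U
  i= 7: E-T = 11 → L
  i= 8: R-D = 14 → O
  i= 9: T-Z = 20 → U
  i=10: N-C = 11 → L
  i=11: M-Y = 14 → O
  i=12: N-T = 20 → U
  i=13: K-Z = 11 → L
  i=14: Q-C = 14 → O
  i=15: C-I = 20 → U
  i=16: R-G = 11 → L
  shifts repeat with period 3: ULO

ULO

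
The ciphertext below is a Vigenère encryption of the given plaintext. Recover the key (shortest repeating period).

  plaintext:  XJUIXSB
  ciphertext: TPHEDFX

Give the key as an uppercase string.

  i= 0: T-X = 22 → W
  i= 1: P-J =  6 → G
  i= 2: H-U = 13 → N
  i= 3: E-I = 22 → W
  i= 4: D-X =  6 → G
  i= 5: F-S = 13 → N
  i= 6: X-B = 22 → W
  shifts repeat with period 3: WGN

WGN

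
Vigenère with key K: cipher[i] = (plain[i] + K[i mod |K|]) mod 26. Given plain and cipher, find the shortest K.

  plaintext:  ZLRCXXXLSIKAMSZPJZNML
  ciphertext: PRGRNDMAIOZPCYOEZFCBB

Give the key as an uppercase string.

QGPP

  i= 0: P-Z = 16 → Q
  i= 1: R-L =  6 → G
  i= 2: G-R = 15 → P
  i= 3: R-C = 15 → P
  i= 4: N-X = 16 → Q
  i= 5: D-X =  6 → G
  i= 6: M-X = 15 → P
  i= 7: A-L = 15 → P
  i= 8: I-S = 16 → Q
  i= 9: O-I =  6 → G
  i=10: Z-K = 15 → P
  i=11: P-A = 15 → P
  i=12: C-M = 16 → Q
  i=13: Y-S =  6 → G
  i=14: O-Z = 15 → P
  i=15: E-P = 15 → P
  i=16: Z-J = 16 → Q
  i=17: F-Z =  6 → G
  i=18: C-N = 15 → P
  i=19: B-M = 15 → P
  i=20: B-L = 16 → Q
  shifts repeat with period 4: QGPP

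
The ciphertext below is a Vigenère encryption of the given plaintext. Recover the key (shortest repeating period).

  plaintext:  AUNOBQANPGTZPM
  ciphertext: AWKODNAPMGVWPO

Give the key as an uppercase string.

ACX

  i= 0: A-A =  0 → A
  i= 1: W-U =  2 → C
  i= 2: K-N = 23 → X
  i= 3: O-O =  0 → A
  i= 4: D-B =  2 → C
  i= 5: N-Q = 23 → X
  i= 6: A-A =  0 → A
  i= 7: P-N =  2 → C
  i= 8: M-P = 23 → X
  i= 9: G-G =  0 → A
  i=10: V-T =  2 → C
  i=11: W-Z = 23 → X
  i=12: P-P =  0 → A
  i=13: O-M =  2 → C
  shifts repeat with period 3: ACX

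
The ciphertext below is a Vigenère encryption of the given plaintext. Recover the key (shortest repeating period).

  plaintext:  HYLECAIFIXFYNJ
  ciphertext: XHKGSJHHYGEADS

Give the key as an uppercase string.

  i= 0: X-H = 16 → Q
  i= 1: H-Y =  9 → J
  i= 2: K-L = 25 → Z
  i= 3: G-E =  2 → C
  i= 4: S-C = 16 → Q
  i= 5: J-A =  9 → J
  i= 6: H-I = 25 → Z
  i= 7: H-F =  2 → C
  i= 8: Y-I = 16 → Q
  i= 9: G-X =  9 → J
  i=10: E-F = 25 → Z
  i=11: A-Y =  2 → C
  i=12: D-N = 16 → Q
  i=13: S-J =  9 → J
  shifts repeat with period 4: QJZC

QJZC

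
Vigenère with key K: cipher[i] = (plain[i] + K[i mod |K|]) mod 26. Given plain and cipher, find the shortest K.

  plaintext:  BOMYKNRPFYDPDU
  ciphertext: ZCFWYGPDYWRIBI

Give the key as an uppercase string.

YOT

  i= 0: Z-B = 24 → Y
  i= 1: C-O = 14 → O
  i= 2: F-M = 19 → T
  i= 3: W-Y = 24 → Y
  i= 4: Y-K = 14 → O
  i= 5: G-N = 19 → T
  i= 6: P-R = 24 → Y
  i= 7: D-P = 14 → O
  i= 8: Y-F = 19 → T
  i= 9: W-Y = 24 → Y
  i=10: R-D = 14 → O
  i=11: I-P = 19 → T
  i=12: B-D = 24 → Y
  i=13: I-U = 14 → O
  shifts repeat with period 3: YOT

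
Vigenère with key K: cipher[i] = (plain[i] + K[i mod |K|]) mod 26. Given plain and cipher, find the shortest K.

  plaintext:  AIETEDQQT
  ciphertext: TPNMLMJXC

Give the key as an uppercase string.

  i= 0: T-A = 19 → T
  i= 1: P-I =  7 → H
  i= 2: N-E =  9 → J
  i= 3: M-T = 19 → T
  i= 4: L-E =  7 → H
  i= 5: M-D =  9 → J
  i= 6: J-Q = 19 → T
  i= 7: X-Q =  7 → H
  i= 8: C-T =  9 → J
  shifts repeat with period 3: THJ

THJ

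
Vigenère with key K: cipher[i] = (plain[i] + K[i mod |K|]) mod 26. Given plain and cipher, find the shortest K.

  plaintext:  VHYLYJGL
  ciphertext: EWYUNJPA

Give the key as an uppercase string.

  i= 0: E-V =  9 → J
  i= 1: W-H = 15 → P
  i= 2: Y-Y =  0 → A
  i= 3: U-L =  9 → J
  i= 4: N-Y = 15 → P
  i= 5: J-J =  0 → A
  i= 6: P-G =  9 → J
  i= 7: A-L = 15 → P
  shifts repeat with period 3: JPA

JPA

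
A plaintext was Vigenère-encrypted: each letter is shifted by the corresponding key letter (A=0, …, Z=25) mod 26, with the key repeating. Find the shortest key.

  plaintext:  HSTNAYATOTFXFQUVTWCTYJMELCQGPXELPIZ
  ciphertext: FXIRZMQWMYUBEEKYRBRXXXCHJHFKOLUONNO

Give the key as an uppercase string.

YFPEZOQD

  i= 0: F-H = 24 → Y
  i= 1: X-S =  5 → F
  i= 2: I-T = 15 → P
  i= 3: R-N =  4 → E
  i= 4: Z-A = 25 → Z
  i= 5: M-Y = 14 → O
  i= 6: Q-A = 16 → Q
  i= 7: W-T =  3 → D
  i= 8: M-O = 24 → Y
  i= 9: Y-T =  5 → F
  i=10: U-F = 15 → P
  i=11: B-X =  4 → E
  i=12: E-F = 25 → Z
  i=13: E-Q = 14 → O
  i=14: K-U = 16 → Q
  i=15: Y-V =  3 → D
  i=16: R-T = 24 → Y
  i=17: B-W =  5 → F
  i=18: R-C = 15 → P
  i=19: X-T =  4 → E
  i=20: X-Y = 25 → Z
  i=21: X-J = 14 → O
  i=22: C-M = 16 → Q
  i=23: H-E =  3 → D
  i=24: J-L = 24 → Y
  i=25: H-C =  5 → F
  i=26: F-Q = 15 → P
  i=27: K-G =  4 → E
  i=28: O-P = 25 → Z
  i=29: L-X = 14 → O
  i=30: U-E = 16 → Q
  i=31: O-L =  3 → D
  i=32: N-P = 24 → Y
  i=33: N-I =  5 → F
  i=34: O-Z = 15 → P
  shifts repeat with period 8: YFPEZOQD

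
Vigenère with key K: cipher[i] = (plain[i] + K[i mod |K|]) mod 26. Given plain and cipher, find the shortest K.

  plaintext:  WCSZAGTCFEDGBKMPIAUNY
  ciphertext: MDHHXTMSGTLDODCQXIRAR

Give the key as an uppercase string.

QBPIXNT

  i= 0: M-W = 16 → Q
  i= 1: D-C =  1 → B
  i= 2: H-S = 15 → P
  i= 3: H-Z =  8 → I
  i= 4: X-A = 23 → X
  i= 5: T-G = 13 → N
  i= 6: M-T = 19 → T
  i= 7: S-C = 16 → Q
  i= 8: G-F =  1 → B
  i= 9: T-E = 15 → P
  i=10: L-D =  8 → I
  i=11: D-G = 23 → X
  i=12: O-B = 13 → N
  i=13: D-K = 19 → T
  i=14: C-M = 16 → Q
  i=15: Q-P =  1 → B
  i=16: X-I = 15 → P
  i=17: I-A =  8 → I
  i=18: R-U = 23 → X
  i=19: A-N = 13 → N
  i=20: R-Y = 19 → T
  shifts repeat with period 7: QBPIXNT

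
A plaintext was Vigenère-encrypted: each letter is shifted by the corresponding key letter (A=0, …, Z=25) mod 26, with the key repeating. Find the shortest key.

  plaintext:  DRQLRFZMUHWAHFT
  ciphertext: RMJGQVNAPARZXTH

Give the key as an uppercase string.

OVTVZQO

  i= 0: R-D = 14 → O
  i= 1: M-R = 21 → V
  i= 2: J-Q = 19 → T
  i= 3: G-L = 21 → V
  i= 4: Q-R = 25 → Z
  i= 5: V-F = 16 → Q
  i= 6: N-Z = 14 → O
  i= 7: A-M = 14 → O
  i= 8: P-U = 21 → V
  i= 9: A-H = 19 → T
  i=10: R-W = 21 → V
  i=11: Z-A = 25 → Z
  i=12: X-H = 16 → Q
  i=13: T-F = 14 → O
  i=14: H-T = 14 → O
  shifts repeat with period 7: OVTVZQO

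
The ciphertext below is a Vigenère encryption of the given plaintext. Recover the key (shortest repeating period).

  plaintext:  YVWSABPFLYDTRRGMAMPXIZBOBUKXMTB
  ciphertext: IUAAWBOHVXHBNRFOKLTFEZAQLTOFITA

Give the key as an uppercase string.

KZEIWAZC

  i= 0: I-Y = 10 → K
  i= 1: U-V = 25 → Z
  i= 2: A-W =  4 → E
  i= 3: A-S =  8 → I
  i= 4: W-A = 22 → W
  i= 5: B-B =  0 → A
  i= 6: O-P = 25 → Z
  i= 7: H-F =  2 → C
  i= 8: V-L = 10 → K
  i= 9: X-Y = 25 → Z
  i=10: H-D =  4 → E
  i=11: B-T =  8 → I
  i=12: N-R = 22 → W
  i=13: R-R =  0 → A
  i=14: F-G = 25 → Z
  i=15: O-M =  2 → C
  i=16: K-A = 10 → K
  i=17: L-M = 25 → Z
  i=18: T-P =  4 → E
  i=19: F-X =  8 → I
  i=20: E-I = 22 → W
  i=21: Z-Z =  0 → A
  i=22: A-B = 25 → Z
  i=23: Q-O =  2 → C
  i=24: L-B = 10 → K
  i=25: T-U = 25 → Z
  i=26: O-K =  4 → E
  i=27: F-X =  8 → I
  i=28: I-M = 22 → W
  i=29: T-T =  0 → A
  i=30: A-B = 25 → Z
  shifts repeat with period 8: KZEIWAZC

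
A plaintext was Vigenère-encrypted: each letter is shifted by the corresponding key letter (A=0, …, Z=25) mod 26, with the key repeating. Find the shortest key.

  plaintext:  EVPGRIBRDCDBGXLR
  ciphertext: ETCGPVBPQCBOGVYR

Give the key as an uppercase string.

AYN

  i= 0: E-E =  0 → A
  i= 1: T-V = 24 → Y
  i= 2: C-P = 13 → N
  i= 3: G-G =  0 → A
  i= 4: P-R = 24 → Y
  i= 5: V-I = 13 → N
  i= 6: B-B =  0 → A
  i= 7: P-R = 24 → Y
  i= 8: Q-D = 13 → N
  i= 9: C-C =  0 → A
  i=10: B-D = 24 → Y
  i=11: O-B = 13 → N
  i=12: G-G =  0 → A
  i=13: V-X = 24 → Y
  i=14: Y-L = 13 → N
  i=15: R-R =  0 → A
  shifts repeat with period 3: AYN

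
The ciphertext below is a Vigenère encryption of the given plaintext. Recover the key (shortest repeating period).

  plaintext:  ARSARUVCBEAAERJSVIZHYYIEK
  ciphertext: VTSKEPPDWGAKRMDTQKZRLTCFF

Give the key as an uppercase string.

  i= 0: V-A = 21 → V
  i= 1: T-R =  2 → C
  i= 2: S-S =  0 → A
  i= 3: K-A = 10 → K
  i= 4: E-R = 13 → N
  i= 5: P-U = 21 → V
  i= 6: P-V = 20 → U
  i= 7: D-C =  1 → B
  i= 8: W-B = 21 → V
  i= 9: G-E =  2 → C
  i=10: A-A =  0 → A
  i=11: K-A = 10 → K
  i=12: R-E = 13 → N
  i=13: M-R = 21 → V
  i=14: D-J = 20 → U
  i=15: T-S =  1 → B
  i=16: Q-V = 21 → V
  i=17: K-I =  2 → C
  i=18: Z-Z =  0 → A
  i=19: R-H = 10 → K
  i=20: L-Y = 13 → N
  i=21: T-Y = 21 → V
  i=22: C-I = 20 → U
  i=23: F-E =  1 → B
  i=24: F-K = 21 → V
  shifts repeat with period 8: VCAKNVUB

VCAKNVUB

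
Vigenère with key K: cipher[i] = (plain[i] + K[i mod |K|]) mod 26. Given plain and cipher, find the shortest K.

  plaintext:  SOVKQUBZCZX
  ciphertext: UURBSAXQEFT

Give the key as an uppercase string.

  i= 0: U-S =  2 → C
  i= 1: U-O =  6 → G
  i= 2: R-V = 22 → W
  i= 3: B-K = 17 → R
  i= 4: S-Q =  2 → C
  i= 5: A-U =  6 → G
  i= 6: X-B = 22 → W
  i= 7: Q-Z = 17 → R
  i= 8: E-C =  2 → C
  i= 9: F-Z =  6 → G
  i=10: T-X = 22 → W
  shifts repeat with period 4: CGWR

CGWR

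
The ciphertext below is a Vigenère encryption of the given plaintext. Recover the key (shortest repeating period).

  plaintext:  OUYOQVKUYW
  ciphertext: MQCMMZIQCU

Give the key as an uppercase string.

YWE

  i= 0: M-O = 24 → Y
  i= 1: Q-U = 22 → W
  i= 2: C-Y =  4 → E
  i= 3: M-O = 24 → Y
  i= 4: M-Q = 22 → W
  i= 5: Z-V =  4 → E
  i= 6: I-K = 24 → Y
  i= 7: Q-U = 22 → W
  i= 8: C-Y =  4 → E
  i= 9: U-W = 24 → Y
  shifts repeat with period 3: YWE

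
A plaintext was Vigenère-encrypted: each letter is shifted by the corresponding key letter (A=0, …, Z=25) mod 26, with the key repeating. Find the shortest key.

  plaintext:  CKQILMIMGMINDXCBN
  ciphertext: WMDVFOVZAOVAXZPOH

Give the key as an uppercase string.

UCNN

  i= 0: W-C = 20 → U
  i= 1: M-K =  2 → C
  i= 2: D-Q = 13 → N
  i= 3: V-I = 13 → N
  i= 4: F-L = 20 → U
  i= 5: O-M =  2 → C
  i= 6: V-I = 13 → N
  i= 7: Z-M = 13 → N
  i= 8: A-G = 20 → U
  i= 9: O-M =  2 → C
  i=10: V-I = 13 → N
  i=11: A-N = 13 → N
  i=12: X-D = 20 → U
  i=13: Z-X =  2 → C
  i=14: P-C = 13 → N
  i=15: O-B = 13 → N
  i=16: H-N = 20 → U
  shifts repeat with period 4: UCNN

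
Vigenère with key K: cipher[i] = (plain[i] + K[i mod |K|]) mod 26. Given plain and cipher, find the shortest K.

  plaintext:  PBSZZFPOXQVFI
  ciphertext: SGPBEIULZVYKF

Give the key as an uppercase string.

  i= 0: S-P =  3 → D
  i= 1: G-B =  5 → F
  i= 2: P-S = 23 → X
  i= 3: B-Z =  2 → C
  i= 4: E-Z =  5 → F
  i= 5: I-F =  3 → D
  i= 6: U-P =  5 → F
  i= 7: L-O = 23 → X
  i= 8: Z-X =  2 → C
  i= 9: V-Q =  5 → F
  i=10: Y-V =  3 → D
  i=11: K-F =  5 → F
  i=12: F-I = 23 → X
  shifts repeat with period 5: DFXCF

DFXCF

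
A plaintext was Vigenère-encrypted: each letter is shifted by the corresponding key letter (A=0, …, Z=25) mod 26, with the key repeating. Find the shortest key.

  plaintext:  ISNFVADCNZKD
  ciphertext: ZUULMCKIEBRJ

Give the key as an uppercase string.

RCHG

  i= 0: Z-I = 17 → R
  i= 1: U-S =  2 → C
  i= 2: U-N =  7 → H
  i= 3: L-F =  6 → G
  i= 4: M-V = 17 → R
  i= 5: C-A =  2 → C
  i= 6: K-D =  7 → H
  i= 7: I-C =  6 → G
  i= 8: E-N = 17 → R
  i= 9: B-Z =  2 → C
  i=10: R-K =  7 → H
  i=11: J-D =  6 → G
  shifts repeat with period 4: RCHG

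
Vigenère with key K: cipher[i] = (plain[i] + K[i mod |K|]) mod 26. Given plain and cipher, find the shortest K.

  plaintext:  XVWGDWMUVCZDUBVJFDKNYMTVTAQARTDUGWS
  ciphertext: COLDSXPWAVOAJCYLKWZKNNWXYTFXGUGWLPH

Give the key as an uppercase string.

FTPXPBDC

  i= 0: C-X =  5 → F
  i= 1: O-V = 19 → T
  i= 2: L-W = 15 → P
  i= 3: D-G = 23 → X
  i= 4: S-D = 15 → P
  i= 5: X-W =  1 → B
  i= 6: P-M =  3 → D
  i= 7: W-U =  2 → C
  i= 8: A-V =  5 → F
  i= 9: V-C = 19 → T
  i=10: O-Z = 15 → P
  i=11: A-D = 23 → X
  i=12: J-U = 15 → P
  i=13: C-B =  1 → B
  i=14: Y-V =  3 → D
  i=15: L-J =  2 → C
  i=16: K-F =  5 → F
  i=17: W-D = 19 → T
  i=18: Z-K = 15 → P
  i=19: K-N = 23 → X
  i=20: N-Y = 15 → P
  i=21: N-M =  1 → B
  i=22: W-T =  3 → D
  i=23: X-V =  2 → C
  i=24: Y-T =  5 → F
  i=25: T-A = 19 → T
  i=26: F-Q = 15 → P
  i=27: X-A = 23 → X
  i=28: G-R = 15 → P
  i=29: U-T =  1 → B
  i=30: G-D =  3 → D
  i=31: W-U =  2 → C
  i=32: L-G =  5 → F
  i=33: P-W = 19 → T
  i=34: H-S = 15 → P
  shifts repeat with period 8: FTPXPBDC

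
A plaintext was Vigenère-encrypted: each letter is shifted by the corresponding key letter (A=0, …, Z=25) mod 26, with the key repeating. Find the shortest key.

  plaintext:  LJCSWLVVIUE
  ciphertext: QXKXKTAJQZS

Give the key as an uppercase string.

  i= 0: Q-L =  5 → F
  i= 1: X-J = 14 → O
  i= 2: K-C =  8 → I
  i= 3: X-S =  5 → F
  i= 4: K-W = 14 → O
  i= 5: T-L =  8 → I
  i= 6: A-V =  5 → F
  i= 7: J-V = 14 → O
  i= 8: Q-I =  8 → I
  i= 9: Z-U =  5 → F
  i=10: S-E = 14 → O
  shifts repeat with period 3: FOI

FOI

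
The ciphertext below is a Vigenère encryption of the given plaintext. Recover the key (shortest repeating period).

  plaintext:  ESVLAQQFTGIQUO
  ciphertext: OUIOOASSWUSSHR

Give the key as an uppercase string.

  i= 0: O-E = 10 → K
  i= 1: U-S =  2 → C
  i= 2: I-V = 13 → N
  i= 3: O-L =  3 → D
  i= 4: O-A = 14 → O
  i= 5: A-Q = 10 → K
  i= 6: S-Q =  2 → C
  i= 7: S-F = 13 → N
  i= 8: W-T =  3 → D
  i= 9: U-G = 14 → O
  i=10: S-I = 10 → K
  i=11: S-Q =  2 → C
  i=12: H-U = 13 → N
  i=13: R-O =  3 → D
  shifts repeat with period 5: KCNDO

KCNDO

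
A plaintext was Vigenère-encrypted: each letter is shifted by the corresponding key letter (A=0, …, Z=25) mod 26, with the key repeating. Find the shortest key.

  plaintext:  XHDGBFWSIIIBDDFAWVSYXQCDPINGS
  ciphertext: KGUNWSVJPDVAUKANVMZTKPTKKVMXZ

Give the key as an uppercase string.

NZRHV

  i= 0: K-X = 13 → N
  i= 1: G-H = 25 → Z
  i= 2: U-D = 17 → R
  i= 3: N-G =  7 → H
  i= 4: W-B = 21 → V
  i= 5: S-F = 13 → N
  i= 6: V-W = 25 → Z
  i= 7: J-S = 17 → R
  i= 8: P-I =  7 → H
  i= 9: D-I = 21 → V
  i=10: V-I = 13 → N
  i=11: A-B = 25 → Z
  i=12: U-D = 17 → R
  i=13: K-D =  7 → H
  i=14: A-F = 21 → V
  i=15: N-A = 13 → N
  i=16: V-W = 25 → Z
  i=17: M-V = 17 → R
  i=18: Z-S =  7 → H
  i=19: T-Y = 21 → V
  i=20: K-X = 13 → N
  i=21: P-Q = 25 → Z
  i=22: T-C = 17 → R
  i=23: K-D =  7 → H
  i=24: K-P = 21 → V
  i=25: V-I = 13 → N
  i=26: M-N = 25 → Z
  i=27: X-G = 17 → R
  i=28: Z-S =  7 → H
  shifts repeat with period 5: NZRHV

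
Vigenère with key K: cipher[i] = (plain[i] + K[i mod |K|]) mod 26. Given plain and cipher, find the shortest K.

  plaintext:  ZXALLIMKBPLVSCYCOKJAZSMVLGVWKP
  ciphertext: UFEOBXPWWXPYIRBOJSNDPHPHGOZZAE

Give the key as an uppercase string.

  i= 0: U-Z = 21 → V
  i= 1: F-X =  8 → I
  i= 2: E-A =  4 → E
  i= 3: O-L =  3 → D
  i= 4: B-L = 16 → Q
  i= 5: X-I = 15 → P
  i= 6: P-M =  3 → D
  i= 7: W-K = 12 → M
  i= 8: W-B = 21 → V
  i= 9: X-P =  8 → I
  i=10: P-L =  4 → E
  i=11: Y-V =  3 → D
  i=12: I-S = 16 → Q
  i=13: R-C = 15 → P
  i=14: B-Y =  3 → D
  i=15: O-C = 12 → M
  i=16: J-O = 21 → V
  i=17: S-K =  8 → I
  i=18: N-J =  4 → E
  i=19: D-A =  3 → D
  i=20: P-Z = 16 → Q
  i=21: H-S = 15 → P
  i=22: P-M =  3 → D
  i=23: H-V = 12 → M
  i=24: G-L = 21 → V
  i=25: O-G =  8 → I
  i=26: Z-V =  4 → E
  i=27: Z-W =  3 → D
  i=28: A-K = 16 → Q
  i=29: E-P = 15 → P
  shifts repeat with period 8: VIEDQPDM

VIEDQPDM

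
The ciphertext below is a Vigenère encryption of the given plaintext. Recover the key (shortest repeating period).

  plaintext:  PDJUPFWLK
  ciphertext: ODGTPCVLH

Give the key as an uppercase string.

  i= 0: O-P = 25 → Z
  i= 1: D-D =  0 → A
  i= 2: G-J = 23 → X
  i= 3: T-U = 25 → Z
  i= 4: P-P =  0 → A
  i= 5: C-F = 23 → X
  i= 6: V-W = 25 → Z
  i= 7: L-L =  0 → A
  i= 8: H-K = 23 → X
  shifts repeat with period 3: ZAX

ZAX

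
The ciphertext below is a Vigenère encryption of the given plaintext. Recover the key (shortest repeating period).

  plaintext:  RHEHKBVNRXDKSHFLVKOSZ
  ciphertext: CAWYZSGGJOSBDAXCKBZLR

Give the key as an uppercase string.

LTSRPR

  i= 0: C-R = 11 → L
  i= 1: A-H = 19 → T
  i= 2: W-E = 18 → S
  i= 3: Y-H = 17 → R
  i= 4: Z-K = 15 → P
  i= 5: S-B = 17 → R
  i= 6: G-V = 11 → L
  i= 7: G-N = 19 → T
  i= 8: J-R = 18 → S
  i= 9: O-X = 17 → R
  i=10: S-D = 15 → P
  i=11: B-K = 17 → R
  i=12: D-S = 11 → L
  i=13: A-H = 19 → T
  i=14: X-F = 18 → S
  i=15: C-L = 17 → R
  i=16: K-V = 15 → P
  i=17: B-K = 17 → R
  i=18: Z-O = 11 → L
  i=19: L-S = 19 → T
  i=20: R-Z = 18 → S
  shifts repeat with period 6: LTSRPR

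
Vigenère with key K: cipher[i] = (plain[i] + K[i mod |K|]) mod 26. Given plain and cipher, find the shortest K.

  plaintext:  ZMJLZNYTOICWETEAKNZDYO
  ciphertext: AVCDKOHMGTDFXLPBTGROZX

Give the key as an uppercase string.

  i= 0: A-Z =  1 → B
  i= 1: V-M =  9 → J
  i= 2: C-J = 19 → T
  i= 3: D-L = 18 → S
  i= 4: K-Z = 11 → L
  i= 5: O-N =  1 → B
  i= 6: H-Y =  9 → J
  i= 7: M-T = 19 → T
  i= 8: G-O = 18 → S
  i= 9: T-I = 11 → L
  i=10: D-C =  1 → B
  i=11: F-W =  9 → J
  i=12: X-E = 19 → T
  i=13: L-T = 18 → S
  i=14: P-E = 11 → L
  i=15: B-A =  1 → B
  i=16: T-K =  9 → J
  i=17: G-N = 19 → T
  i=18: R-Z = 18 → S
  i=19: O-D = 11 → L
  i=20: Z-Y =  1 → B
  i=21: X-O =  9 → J
  shifts repeat with period 5: BJTSL

BJTSL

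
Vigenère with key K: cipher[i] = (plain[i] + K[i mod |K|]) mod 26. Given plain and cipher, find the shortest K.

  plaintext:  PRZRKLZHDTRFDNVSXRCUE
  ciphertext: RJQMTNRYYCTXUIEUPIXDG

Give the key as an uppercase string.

  i= 0: R-P =  2 → C
  i= 1: J-R = 18 → S
  i= 2: Q-Z = 17 → R
  i= 3: M-R = 21 → V
  i= 4: T-K =  9 → J
  i= 5: N-L =  2 → C
  i= 6: R-Z = 18 → S
  i= 7: Y-H = 17 → R
  i= 8: Y-D = 21 → V
  i= 9: C-T =  9 → J
  i=10: T-R =  2 → C
  i=11: X-F = 18 → S
  i=12: U-D = 17 → R
  i=13: I-N = 21 → V
  i=14: E-V =  9 → J
  i=15: U-S =  2 → C
  i=16: P-X = 18 → S
  i=17: I-R = 17 → R
  i=18: X-C = 21 → V
  i=19: D-U =  9 → J
  i=20: G-E =  2 → C
  shifts repeat with period 5: CSRVJ

CSRVJ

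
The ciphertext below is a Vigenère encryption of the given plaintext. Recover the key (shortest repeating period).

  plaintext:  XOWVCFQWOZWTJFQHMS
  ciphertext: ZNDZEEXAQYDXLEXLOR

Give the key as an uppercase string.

CZHE

  i= 0: Z-X =  2 → C
  i= 1: N-O = 25 → Z
  i= 2: D-W =  7 → H
  i= 3: Z-V =  4 → E
  i= 4: E-C =  2 → C
  i= 5: E-F = 25 → Z
  i= 6: X-Q =  7 → H
  i= 7: A-W =  4 → E
  i= 8: Q-O =  2 → C
  i= 9: Y-Z = 25 → Z
  i=10: D-W =  7 → H
  i=11: X-T =  4 → E
  i=12: L-J =  2 → C
  i=13: E-F = 25 → Z
  i=14: X-Q =  7 → H
  i=15: L-H =  4 → E
  i=16: O-M =  2 → C
  i=17: R-S = 25 → Z
  shifts repeat with period 4: CZHE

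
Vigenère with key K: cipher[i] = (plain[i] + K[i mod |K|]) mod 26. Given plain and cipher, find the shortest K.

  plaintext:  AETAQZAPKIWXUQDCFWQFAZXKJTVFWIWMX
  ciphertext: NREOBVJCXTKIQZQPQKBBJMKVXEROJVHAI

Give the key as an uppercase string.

NNLOLWJ

  i= 0: N-A = 13 → N
  i= 1: R-E = 13 → N
  i= 2: E-T = 11 → L
  i= 3: O-A = 14 → O
  i= 4: B-Q = 11 → L
  i= 5: V-Z = 22 → W
  i= 6: J-A =  9 → J
  i= 7: C-P = 13 → N
  i= 8: X-K = 13 → N
  i= 9: T-I = 11 → L
  i=10: K-W = 14 → O
  i=11: I-X = 11 → L
  i=12: Q-U = 22 → W
  i=13: Z-Q =  9 → J
  i=14: Q-D = 13 → N
  i=15: P-C = 13 → N
  i=16: Q-F = 11 → L
  i=17: K-W = 14 → O
  i=18: B-Q = 11 → L
  i=19: B-F = 22 → W
  i=20: J-A =  9 → J
  i=21: M-Z = 13 → N
  i=22: K-X = 13 → N
  i=23: V-K = 11 → L
  i=24: X-J = 14 → O
  i=25: E-T = 11 → L
  i=26: R-V = 22 → W
  i=27: O-F =  9 → J
  i=28: J-W = 13 → N
  i=29: V-I = 13 → N
  i=30: H-W = 11 → L
  i=31: A-M = 14 → O
  i=32: I-X = 11 → L
  shifts repeat with period 7: NNLOLWJ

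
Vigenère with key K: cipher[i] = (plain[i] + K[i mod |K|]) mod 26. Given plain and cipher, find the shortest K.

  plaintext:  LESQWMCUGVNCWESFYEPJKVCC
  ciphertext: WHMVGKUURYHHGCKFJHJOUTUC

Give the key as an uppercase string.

LDUFKYSA

  i= 0: W-L = 11 → L
  i= 1: H-E =  3 → D
  i= 2: M-S = 20 → U
  i= 3: V-Q =  5 → F
  i= 4: G-W = 10 → K
  i= 5: K-M = 24 → Y
  i= 6: U-C = 18 → S
  i= 7: U-U =  0 → A
  i= 8: R-G = 11 → L
  i= 9: Y-V =  3 → D
  i=10: H-N = 20 → U
  i=11: H-C =  5 → F
  i=12: G-W = 10 → K
  i=13: C-E = 24 → Y
  i=14: K-S = 18 → S
  i=15: F-F =  0 → A
  i=16: J-Y = 11 → L
  i=17: H-E =  3 → D
  i=18: J-P = 20 → U
  i=19: O-J =  5 → F
  i=20: U-K = 10 → K
  i=21: T-V = 24 → Y
  i=22: U-C = 18 → S
  i=23: C-C =  0 → A
  shifts repeat with period 8: LDUFKYSA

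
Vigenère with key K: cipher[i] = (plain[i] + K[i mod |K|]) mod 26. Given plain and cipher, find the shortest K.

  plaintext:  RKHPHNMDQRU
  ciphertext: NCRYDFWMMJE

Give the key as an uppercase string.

WSKJ

  i= 0: N-R = 22 → W
  i= 1: C-K = 18 → S
  i= 2: R-H = 10 → K
  i= 3: Y-P =  9 → J
  i= 4: D-H = 22 → W
  i= 5: F-N = 18 → S
  i= 6: W-M = 10 → K
  i= 7: M-D =  9 → J
  i= 8: M-Q = 22 → W
  i= 9: J-R = 18 → S
  i=10: E-U = 10 → K
  shifts repeat with period 4: WSKJ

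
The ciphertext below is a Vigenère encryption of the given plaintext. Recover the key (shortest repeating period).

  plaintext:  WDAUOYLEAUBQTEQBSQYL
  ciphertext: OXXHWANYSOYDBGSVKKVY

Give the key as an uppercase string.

  i= 0: O-W = 18 → S
  i= 1: X-D = 20 → U
  i= 2: X-A = 23 → X
  i= 3: H-U = 13 → N
  i= 4: W-O =  8 → I
  i= 5: A-Y =  2 → C
  i= 6: N-L =  2 → C
  i= 7: Y-E = 20 → U
  i= 8: S-A = 18 → S
  i= 9: O-U = 20 → U
  i=10: Y-B = 23 → X
  i=11: D-Q = 13 → N
  i=12: B-T =  8 → I
  i=13: G-E =  2 → C
  i=14: S-Q =  2 → C
  i=15: V-B = 20 → U
  i=16: K-S = 18 → S
  i=17: K-Q = 20 → U
  i=18: V-Y = 23 → X
  i=19: Y-L = 13 → N
  shifts repeat with period 8: SUXNICCU

SUXNICCU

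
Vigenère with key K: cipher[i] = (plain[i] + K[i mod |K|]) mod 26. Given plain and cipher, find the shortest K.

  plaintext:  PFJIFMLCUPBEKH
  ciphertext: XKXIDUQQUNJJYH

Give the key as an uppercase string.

  i= 0: X-P =  8 → I
  i= 1: K-F =  5 → F
  i= 2: X-J = 14 → O
  i= 3: I-I =  0 → A
  i= 4: D-F = 24 → Y
  i= 5: U-M =  8 → I
  i= 6: Q-L =  5 → F
  i= 7: Q-C = 14 → O
  i= 8: U-U =  0 → A
  i= 9: N-P = 24 → Y
  i=10: J-B =  8 → I
  i=11: J-E =  5 → F
  i=12: Y-K = 14 → O
  i=13: H-H =  0 → A
  shifts repeat with period 5: IFOAY

IFOAY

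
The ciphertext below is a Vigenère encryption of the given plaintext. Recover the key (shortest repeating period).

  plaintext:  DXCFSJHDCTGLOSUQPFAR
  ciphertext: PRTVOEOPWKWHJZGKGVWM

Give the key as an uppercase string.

  i= 0: P-D = 12 → M
  i= 1: R-X = 20 → U
  i= 2: T-C = 17 → R
  i= 3: V-F = 16 → Q
  i= 4: O-S = 22 → W
  i= 5: E-J = 21 → V
  i= 6: O-H =  7 → H
  i= 7: P-D = 12 → M
  i= 8: W-C = 20 → U
  i= 9: K-T = 17 → R
  i=10: W-G = 16 → Q
  i=11: H-L = 22 → W
  i=12: J-O = 21 → V
  i=13: Z-S =  7 → H
  i=14: G-U = 12 → M
  i=15: K-Q = 20 → U
  i=16: G-P = 17 → R
  i=17: V-F = 16 → Q
  i=18: W-A = 22 → W
  i=19: M-R = 21 → V
  shifts repeat with period 7: MURQWVH

MURQWVH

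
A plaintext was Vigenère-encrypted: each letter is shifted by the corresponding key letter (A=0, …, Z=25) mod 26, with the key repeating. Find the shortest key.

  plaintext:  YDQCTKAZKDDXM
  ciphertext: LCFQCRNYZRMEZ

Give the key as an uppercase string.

NZPOJH

  i= 0: L-Y = 13 → N
  i= 1: C-D = 25 → Z
  i= 2: F-Q = 15 → P
  i= 3: Q-C = 14 → O
  i= 4: C-T =  9 → J
  i= 5: R-K =  7 → H
  i= 6: N-A = 13 → N
  i= 7: Y-Z = 25 → Z
  i= 8: Z-K = 15 → P
  i= 9: R-D = 14 → O
  i=10: M-D =  9 → J
  i=11: E-X =  7 → H
  i=12: Z-M = 13 → N
  shifts repeat with period 6: NZPOJH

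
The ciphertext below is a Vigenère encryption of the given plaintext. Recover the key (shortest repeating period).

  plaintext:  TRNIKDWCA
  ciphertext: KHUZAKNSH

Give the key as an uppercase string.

  i= 0: K-T = 17 → R
  i= 1: H-R = 16 → Q
  i= 2: U-N =  7 → H
  i= 3: Z-I = 17 → R
  i= 4: A-K = 16 → Q
  i= 5: K-D =  7 → H
  i= 6: N-W = 17 → R
  i= 7: S-C = 16 → Q
  i= 8: H-A =  7 → H
  shifts repeat with period 3: RQH

RQH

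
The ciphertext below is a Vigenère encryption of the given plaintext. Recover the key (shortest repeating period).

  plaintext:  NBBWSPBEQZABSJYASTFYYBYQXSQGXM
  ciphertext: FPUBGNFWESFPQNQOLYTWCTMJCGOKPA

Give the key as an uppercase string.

  i= 0: F-N = 18 → S
  i= 1: P-B = 14 → O
  i= 2: U-B = 19 → T
  i= 3: B-W =  5 → F
  i= 4: G-S = 14 → O
  i= 5: N-P = 24 → Y
  i= 6: F-B =  4 → E
  i= 7: W-E = 18 → S
  i= 8: E-Q = 14 → O
  i= 9: S-Z = 19 → T
  i=10: F-A =  5 → F
  i=11: P-B = 14 → O
  i=12: Q-S = 24 → Y
  i=13: N-J =  4 → E
  i=14: Q-Y = 18 → S
  i=15: O-A = 14 → O
  i=16: L-S = 19 → T
  i=17: Y-T =  5 → F
  i=18: T-F = 14 → O
  i=19: W-Y = 24 → Y
  i=20: C-Y =  4 → E
  i=21: T-B = 18 → S
  i=22: M-Y = 14 → O
  i=23: J-Q = 19 → T
  i=24: C-X =  5 → F
  i=25: G-S = 14 → O
  i=26: O-Q = 24 → Y
  i=27: K-G =  4 → E
  i=28: P-X = 18 → S
  i=29: A-M = 14 → O
  shifts repeat with period 7: SOTFOYE

SOTFOYE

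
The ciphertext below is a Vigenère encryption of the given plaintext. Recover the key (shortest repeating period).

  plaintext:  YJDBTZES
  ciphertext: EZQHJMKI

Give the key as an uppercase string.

GQN

  i= 0: E-Y =  6 → G
  i= 1: Z-J = 16 → Q
  i= 2: Q-D = 13 → N
  i= 3: H-B =  6 → G
  i= 4: J-T = 16 → Q
  i= 5: M-Z = 13 → N
  i= 6: K-E =  6 → G
  i= 7: I-S = 16 → Q
  shifts repeat with period 3: GQN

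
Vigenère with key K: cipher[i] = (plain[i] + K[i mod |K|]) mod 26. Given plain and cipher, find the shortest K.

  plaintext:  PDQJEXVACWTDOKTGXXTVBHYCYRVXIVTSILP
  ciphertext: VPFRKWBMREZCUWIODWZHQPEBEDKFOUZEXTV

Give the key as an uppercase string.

GMPIGZ

  i= 0: V-P =  6 → G
  i= 1: P-D = 12 → M
  i= 2: F-Q = 15 → P
  i= 3: R-J =  8 → I
  i= 4: K-E =  6 → G
  i= 5: W-X = 25 → Z
  i= 6: B-V =  6 → G
  i= 7: M-A = 12 → M
  i= 8: R-C = 15 → P
  i= 9: E-W =  8 → I
  i=10: Z-T =  6 → G
  i=11: C-D = 25 → Z
  i=12: U-O =  6 → G
  i=13: W-K = 12 → M
  i=14: I-T = 15 → P
  i=15: O-G =  8 → I
  i=16: D-X =  6 → G
  i=17: W-X = 25 → Z
  i=18: Z-T =  6 → G
  i=19: H-V = 12 → M
  i=20: Q-B = 15 → P
  i=21: P-H =  8 → I
  i=22: E-Y =  6 → G
  i=23: B-C = 25 → Z
  i=24: E-Y =  6 → G
  i=25: D-R = 12 → M
  i=26: K-V = 15 → P
  i=27: F-X =  8 → I
  i=28: O-I =  6 → G
  i=29: U-V = 25 → Z
  i=30: Z-T =  6 → G
  i=31: E-S = 12 → M
  i=32: X-I = 15 → P
  i=33: T-L =  8 → I
  i=34: V-P =  6 → G
  shifts repeat with period 6: GMPIGZ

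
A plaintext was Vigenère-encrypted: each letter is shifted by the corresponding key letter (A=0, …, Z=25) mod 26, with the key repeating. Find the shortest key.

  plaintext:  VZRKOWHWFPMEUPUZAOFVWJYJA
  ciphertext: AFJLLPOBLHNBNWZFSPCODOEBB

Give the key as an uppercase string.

FGSBXTH

  i= 0: A-V =  5 → F
  i= 1: F-Z =  6 → G
  i= 2: J-R = 18 → S
  i= 3: L-K =  1 → B
  i= 4: L-O = 23 → X
  i= 5: P-W = 19 → T
  i= 6: O-H =  7 → H
  i= 7: B-W =  5 → F
  i= 8: L-F =  6 → G
  i= 9: H-P = 18 → S
  i=10: N-M =  1 → B
  i=11: B-E = 23 → X
  i=12: N-U = 19 → T
  i=13: W-P =  7 → H
  i=14: Z-U =  5 → F
  i=15: F-Z =  6 → G
  i=16: S-A = 18 → S
  i=17: P-O =  1 → B
  i=18: C-F = 23 → X
  i=19: O-V = 19 → T
  i=20: D-W =  7 → H
  i=21: O-J =  5 → F
  i=22: E-Y =  6 → G
  i=23: B-J = 18 → S
  i=24: B-A =  1 → B
  shifts repeat with period 7: FGSBXTH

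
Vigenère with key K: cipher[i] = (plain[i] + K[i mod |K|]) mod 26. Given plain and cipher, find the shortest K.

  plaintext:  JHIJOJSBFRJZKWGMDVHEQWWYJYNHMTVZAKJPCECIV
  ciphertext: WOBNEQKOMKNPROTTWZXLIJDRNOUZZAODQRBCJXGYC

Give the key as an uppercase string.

  i= 0: W-J = 13 → N
  i= 1: O-H =  7 → H
  i= 2: B-I = 19 → T
  i= 3: N-J =  4 → E
  i= 4: E-O = 16 → Q
  i= 5: Q-J =  7 → H
  i= 6: K-S = 18 → S
  i= 7: O-B = 13 → N
  i= 8: M-F =  7 → H
  i= 9: K-R = 19 → T
  i=10: N-J =  4 → E
  i=11: P-Z = 16 → Q
  i=12: R-K =  7 → H
  i=13: O-W = 18 → S
  i=14: T-G = 13 → N
  i=15: T-M =  7 → H
  i=16: W-D = 19 → T
  i=17: Z-V =  4 → E
  i=18: X-H = 16 → Q
  i=19: L-E =  7 → H
  i=20: I-Q = 18 → S
  i=21: J-W = 13 → N
  i=22: D-W =  7 → H
  i=23: R-Y = 19 → T
  i=24: N-J =  4 → E
  i=25: O-Y = 16 → Q
  i=26: U-N =  7 → H
  i=27: Z-H = 18 → S
  i=28: Z-M = 13 → N
  i=29: A-T =  7 → H
  i=30: O-V = 19 → T
  i=31: D-Z =  4 → E
  i=32: Q-A = 16 → Q
  i=33: R-K =  7 → H
  i=34: B-J = 18 → S
  i=35: C-P = 13 → N
  i=36: J-C =  7 → H
  i=37: X-E = 19 → T
  i=38: G-C =  4 → E
  i=39: Y-I = 16 → Q
  i=40: C-V =  7 → H
  shifts repeat with period 7: NHTEQHS

NHTEQHS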